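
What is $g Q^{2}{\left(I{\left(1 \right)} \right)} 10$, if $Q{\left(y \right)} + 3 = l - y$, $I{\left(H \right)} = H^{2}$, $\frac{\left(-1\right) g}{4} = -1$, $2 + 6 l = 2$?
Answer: $640$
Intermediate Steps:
$l = 0$ ($l = - \frac{1}{3} + \frac{1}{6} \cdot 2 = - \frac{1}{3} + \frac{1}{3} = 0$)
$g = 4$ ($g = \left(-4\right) \left(-1\right) = 4$)
$Q{\left(y \right)} = -3 - y$ ($Q{\left(y \right)} = -3 + \left(0 - y\right) = -3 - y$)
$g Q^{2}{\left(I{\left(1 \right)} \right)} 10 = 4 \left(-3 - 1^{2}\right)^{2} \cdot 10 = 4 \left(-3 - 1\right)^{2} \cdot 10 = 4 \left(-4\right)^{2} \cdot 10 = 4 \cdot 16 \cdot 10 = 64 \cdot 10 = 640$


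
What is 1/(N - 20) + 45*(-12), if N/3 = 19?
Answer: -19979/37 ≈ -539.97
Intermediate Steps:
N = 57 (N = 3*19 = 57)
1/(N - 20) + 45*(-12) = 1/(57 - 20) + 45*(-12) = 1/37 - 540 = -19979/37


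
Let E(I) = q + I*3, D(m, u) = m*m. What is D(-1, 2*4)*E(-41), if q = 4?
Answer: -119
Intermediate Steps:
D(m, u) = m**2
E(I) = 4 + 3*I (E(I) = 4 + I*3 = 4 + 3*I)
D(-1, 2*4)*E(-41) = (-1)**2*(4 + 3*(-41)) = 1*(4 - 123) = 1*(-119) = -119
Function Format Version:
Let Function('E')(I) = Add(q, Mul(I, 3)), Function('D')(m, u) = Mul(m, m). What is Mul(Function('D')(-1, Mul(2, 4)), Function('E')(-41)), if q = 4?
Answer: -119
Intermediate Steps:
Function('D')(m, u) = Pow(m, 2)
Function('E')(I) = Add(4, Mul(3, I)) (Function('E')(I) = Add(4, Mul(I, 3)) = Add(4, Mul(3, I)))
Mul(Function('D')(-1, Mul(2, 4)), Function('E')(-41)) = Mul(Pow(-1, 2), Add(4, Mul(3, -41))) = Mul(1, Add(4, -123)) = Mul(1, -119) = -119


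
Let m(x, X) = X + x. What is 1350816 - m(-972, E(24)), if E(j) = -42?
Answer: 1351830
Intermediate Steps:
1350816 - m(-972, E(24)) = 1350816 - (-42 - 972) = 1350816 - 1*(-1014) = 1350816 + 1014 = 1351830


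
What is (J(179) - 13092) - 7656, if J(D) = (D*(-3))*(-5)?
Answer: -18063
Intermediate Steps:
J(D) = 15*D (J(D) = -3*D*(-5) = 15*D)
(J(179) - 13092) - 7656 = (15*179 - 13092) - 7656 = (2685 - 13092) - 7656 = -10407 - 7656 = -18063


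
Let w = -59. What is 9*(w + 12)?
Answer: -423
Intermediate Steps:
9*(w + 12) = 9*(-59 + 12) = 9*(-47) = -423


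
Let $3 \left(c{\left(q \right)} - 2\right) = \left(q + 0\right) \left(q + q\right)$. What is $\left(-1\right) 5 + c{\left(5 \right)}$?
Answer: $\frac{41}{3} \approx 13.667$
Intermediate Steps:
$c{\left(q \right)} = 2 + \frac{2 q^{2}}{3}$ ($c{\left(q \right)} = 2 + \frac{\left(q + 0\right) \left(q + q\right)}{3} = 2 + \frac{q 2 q}{3} = 2 + \frac{2 q^{2}}{3}$)
$\left(-1\right) 5 + c{\left(5 \right)} = \left(-1\right) 5 + \left(2 + \frac{2 \cdot 5^{2}}{3}\right) = -5 + \left(2 + \frac{2}{3} \cdot 25\right) = -5 + \left(2 + \frac{50}{3}\right) = -5 + \frac{56}{3} = \frac{41}{3}$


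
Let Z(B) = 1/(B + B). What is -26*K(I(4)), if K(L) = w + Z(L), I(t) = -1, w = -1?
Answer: 39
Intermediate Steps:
Z(B) = 1/(2*B)
K(L) = -1 + 1/(2*L)
-26*K(I(4)) = -26*(½ - 1*(-1))/(-1) = -(-26)*(½ + 1) = -(-26)*3/2 = -26*(-3/2) = 39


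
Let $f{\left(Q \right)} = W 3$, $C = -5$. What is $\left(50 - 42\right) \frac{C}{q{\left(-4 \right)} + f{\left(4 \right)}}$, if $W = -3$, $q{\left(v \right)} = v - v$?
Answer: $\frac{40}{9} \approx 4.4444$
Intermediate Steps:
$q{\left(v \right)} = 0$
$f{\left(Q \right)} = -9$ ($f{\left(Q \right)} = \left(-3\right) 3 = -9$)
$\left(50 - 42\right) \frac{C}{q{\left(-4 \right)} + f{\left(4 \right)}} = \left(50 - 42\right) \frac{1}{0 - 9} \left(-5\right) = \left(50 - 42\right) \frac{1}{-9} \left(-5\right) = 8 \left(\left(- \frac{1}{9}\right) \left(-5\right)\right) = 8 \cdot \frac{5}{9} = \frac{40}{9}$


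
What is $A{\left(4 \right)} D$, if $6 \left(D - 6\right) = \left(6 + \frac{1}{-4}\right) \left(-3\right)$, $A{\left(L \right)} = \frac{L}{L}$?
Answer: $\frac{25}{8} \approx 3.125$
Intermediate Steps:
$A{\left(L \right)} = 1$
$D = \frac{25}{8}$ ($D = 6 + \frac{\left(6 + \frac{1}{-4}\right) \left(-3\right)}{6} = 6 + \frac{\left(6 - \frac{1}{4}\right) \left(-3\right)}{6} = 6 + \frac{\frac{23}{4} \left(-3\right)}{6} = 6 + \frac{1}{6} \left(- \frac{69}{4}\right) = 6 - \frac{23}{8} = \frac{25}{8} \approx 3.125$)
$A{\left(4 \right)} D = 1 \cdot \frac{25}{8} = \frac{25}{8}$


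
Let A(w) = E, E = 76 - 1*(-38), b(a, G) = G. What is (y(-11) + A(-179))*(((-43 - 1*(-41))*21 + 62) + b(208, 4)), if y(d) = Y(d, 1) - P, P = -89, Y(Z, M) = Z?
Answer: 4608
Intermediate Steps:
E = 114 (E = 76 + 38 = 114)
A(w) = 114
y(d) = 89 + d (y(d) = d - 1*(-89) = d + 89 = 89 + d)
(y(-11) + A(-179))*(((-43 - 1*(-41))*21 + 62) + b(208, 4)) = ((89 - 11) + 114)*(((-43 - 1*(-41))*21 + 62) + 4) = (78 + 114)*(((-43 + 41)*21 + 62) + 4) = 192*((-2*21 + 62) + 4) = 192*((-42 + 62) + 4) = 192*(20 + 4) = 192*24 = 4608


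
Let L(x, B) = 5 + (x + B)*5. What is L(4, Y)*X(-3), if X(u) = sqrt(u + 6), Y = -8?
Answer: -15*sqrt(3) ≈ -25.981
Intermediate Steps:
L(x, B) = 5 + 5*B + 5*x (L(x, B) = 5 + (B + x)*5 = 5 + (5*B + 5*x) = 5 + 5*B + 5*x)
X(u) = sqrt(6 + u)
L(4, Y)*X(-3) = (5 + 5*(-8) + 5*4)*sqrt(6 - 3) = (5 - 40 + 20)*sqrt(3) = -15*sqrt(3)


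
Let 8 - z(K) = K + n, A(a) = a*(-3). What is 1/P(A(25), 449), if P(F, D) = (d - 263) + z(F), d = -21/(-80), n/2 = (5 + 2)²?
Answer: -80/22219 ≈ -0.0036005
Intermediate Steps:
A(a) = -3*a
n = 98 (n = 2*(5 + 2)² = 2*7² = 2*49 = 98)
d = 21/80 (d = -21*(-1/80) = 21/80 ≈ 0.26250)
z(K) = -90 - K (z(K) = 8 - (K + 98) = 8 - (98 + K) = 8 + (-98 - K) = -90 - K)
P(F, D) = -28219/80 - F (P(F, D) = (21/80 - 263) + (-90 - F) = -21019/80 + (-90 - F) = -28219/80 - F)
1/P(A(25), 449) = 1/(-28219/80 - (-3)*25) = 1/(-28219/80 - 1*(-75)) = 1/(-28219/80 + 75) = 1/(-22219/80) = -80/22219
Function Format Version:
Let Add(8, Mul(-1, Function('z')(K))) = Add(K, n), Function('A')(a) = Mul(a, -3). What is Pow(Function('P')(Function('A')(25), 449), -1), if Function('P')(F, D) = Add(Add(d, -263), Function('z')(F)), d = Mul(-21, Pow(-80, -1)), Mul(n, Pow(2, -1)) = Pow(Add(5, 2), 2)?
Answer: Rational(-80, 22219) ≈ -0.0036005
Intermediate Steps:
Function('A')(a) = Mul(-3, a)
n = 98 (n = Mul(2, Pow(Add(5, 2), 2)) = Mul(2, Pow(7, 2)) = Mul(2, 49) = 98)
d = Rational(21, 80) (d = Mul(-21, Rational(-1, 80)) = Rational(21, 80) ≈ 0.26250)
Function('z')(K) = Add(-90, Mul(-1, K)) (Function('z')(K) = Add(8, Mul(-1, Add(K, 98))) = Add(8, Mul(-1, Add(98, K))) = Add(8, Add(-98, Mul(-1, K))) = Add(-90, Mul(-1, K)))
Function('P')(F, D) = Add(Rational(-28219, 80), Mul(-1, F)) (Function('P')(F, D) = Add(Add(Rational(21, 80), -263), Add(-90, Mul(-1, F))) = Add(Rational(-21019, 80), Add(-90, Mul(-1, F))) = Add(Rational(-28219, 80), Mul(-1, F)))
Pow(Function('P')(Function('A')(25), 449), -1) = Pow(Add(Rational(-28219, 80), Mul(-1, Mul(-3, 25))), -1) = Pow(Add(Rational(-28219, 80), Mul(-1, -75)), -1) = Pow(Add(Rational(-28219, 80), 75), -1) = Pow(Rational(-22219, 80), -1) = Rational(-80, 22219)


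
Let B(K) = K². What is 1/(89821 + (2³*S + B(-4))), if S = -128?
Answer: 1/88813 ≈ 1.1260e-5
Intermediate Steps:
1/(89821 + (2³*S + B(-4))) = 1/(89821 + (2³*(-128) + (-4)²)) = 1/(89821 + (8*(-128) + 16)) = 1/(89821 + (-1024 + 16)) = 1/(89821 - 1008) = 1/88813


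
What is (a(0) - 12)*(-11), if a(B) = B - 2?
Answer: 154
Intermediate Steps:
a(B) = -2 + B
(a(0) - 12)*(-11) = ((-2 + 0) - 12)*(-11) = (-2 - 12)*(-11) = -14*(-11) = 154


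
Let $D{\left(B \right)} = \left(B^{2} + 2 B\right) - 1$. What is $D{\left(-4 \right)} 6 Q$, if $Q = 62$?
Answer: $2604$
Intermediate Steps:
$D{\left(B \right)} = -1 + B^{2} + 2 B$
$D{\left(-4 \right)} 6 Q = \left(-1 + \left(-4\right)^{2} + 2 \left(-4\right)\right) 6 \cdot 62 = \left(-1 + 16 - 8\right) 6 \cdot 62 = 7 \cdot 6 \cdot 62 = 42 \cdot 62 = 2604$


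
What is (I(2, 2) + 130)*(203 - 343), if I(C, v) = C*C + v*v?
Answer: -19320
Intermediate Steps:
I(C, v) = C² + v²
(I(2, 2) + 130)*(203 - 343) = ((2² + 2²) + 130)*(203 - 343) = ((4 + 4) + 130)*(-140) = (8 + 130)*(-140) = 138*(-140) = -19320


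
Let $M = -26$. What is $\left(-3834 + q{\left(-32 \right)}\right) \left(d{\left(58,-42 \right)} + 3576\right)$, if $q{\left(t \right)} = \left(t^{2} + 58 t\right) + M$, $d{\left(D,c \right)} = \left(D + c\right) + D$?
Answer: $-17125800$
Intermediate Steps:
$d{\left(D,c \right)} = c + 2 D$
$q{\left(t \right)} = -26 + t^{2} + 58 t$ ($q{\left(t \right)} = \left(t^{2} + 58 t\right) - 26 = -26 + t^{2} + 58 t$)
$\left(-3834 + q{\left(-32 \right)}\right) \left(d{\left(58,-42 \right)} + 3576\right) = \left(-3834 + \left(-26 + \left(-32\right)^{2} + 58 \left(-32\right)\right)\right) \left(\left(-42 + 2 \cdot 58\right) + 3576\right) = \left(-3834 - 858\right) \left(\left(-42 + 116\right) + 3576\right) = \left(-3834 - 858\right) \left(74 + 3576\right) = \left(-4692\right) 3650 = -17125800$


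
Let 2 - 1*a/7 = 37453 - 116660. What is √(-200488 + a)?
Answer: 5*√14159 ≈ 594.96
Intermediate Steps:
a = 554463 (a = 14 - 7*(37453 - 116660) = 14 - 7*(-79207) = 14 + 554449 = 554463)
√(-200488 + a) = √(-200488 + 554463) = √353975 = 5*√14159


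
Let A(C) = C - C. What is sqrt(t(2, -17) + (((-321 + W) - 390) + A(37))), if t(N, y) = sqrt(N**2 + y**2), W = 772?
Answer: sqrt(61 + sqrt(293)) ≈ 8.8384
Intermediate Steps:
A(C) = 0
sqrt(t(2, -17) + (((-321 + W) - 390) + A(37))) = sqrt(sqrt(2**2 + (-17)**2) + (((-321 + 772) - 390) + 0)) = sqrt(sqrt(4 + 289) + ((451 - 390) + 0)) = sqrt(sqrt(293) + (61 + 0)) = sqrt(sqrt(293) + 61) = sqrt(61 + sqrt(293))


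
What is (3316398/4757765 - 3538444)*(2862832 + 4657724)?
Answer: -126609174698916141672/4757765 ≈ -2.6611e+13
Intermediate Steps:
(3316398/4757765 - 3538444)*(2862832 + 4657724) = (3316398*(1/4757765) - 3538444)*7520556 = (3316398/4757765 - 3538444)*7520556 = -16835081701262/4757765*7520556 = -126609174698916141672/4757765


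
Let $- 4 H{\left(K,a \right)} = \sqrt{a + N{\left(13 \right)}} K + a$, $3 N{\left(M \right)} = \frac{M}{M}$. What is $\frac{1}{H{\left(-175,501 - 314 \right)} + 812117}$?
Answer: $\frac{38979372}{31653971153633} - \frac{700 \sqrt{1686}}{31653971153633} \approx 1.2305 \cdot 10^{-6}$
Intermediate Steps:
$N{\left(M \right)} = \frac{1}{3}$ ($N{\left(M \right)} = \frac{M \frac{1}{M}}{3} = \frac{1}{3} \cdot 1 = \frac{1}{3}$)
$H{\left(K,a \right)} = - \frac{a}{4} - \frac{K \sqrt{\frac{1}{3} + a}}{4}$ ($H{\left(K,a \right)} = - \frac{\sqrt{a + \frac{1}{3}} K + a}{4} = - \frac{\sqrt{\frac{1}{3} + a} K + a}{4} = - \frac{K \sqrt{\frac{1}{3} + a} + a}{4} = - \frac{a + K \sqrt{\frac{1}{3} + a}}{4} = - \frac{a}{4} - \frac{K \sqrt{\frac{1}{3} + a}}{4}$)
$\frac{1}{H{\left(-175,501 - 314 \right)} + 812117} = \frac{1}{\left(- \frac{501 - 314}{4} - - \frac{175 \sqrt{3 + 9 \left(501 - 314\right)}}{12}\right) + 812117} = \frac{1}{\left(\left(- \frac{1}{4}\right) 187 - - \frac{175 \sqrt{3 + 9 \cdot 187}}{12}\right) + 812117} = \frac{1}{\left(- \frac{187}{4} - - \frac{175 \sqrt{3 + 1683}}{12}\right) + 812117} = \frac{1}{\left(- \frac{187}{4} - - \frac{175 \sqrt{1686}}{12}\right) + 812117} = \frac{1}{\left(- \frac{187}{4} + \frac{175 \sqrt{1686}}{12}\right) + 812117} = \frac{1}{\frac{3248281}{4} + \frac{175 \sqrt{1686}}{12}}$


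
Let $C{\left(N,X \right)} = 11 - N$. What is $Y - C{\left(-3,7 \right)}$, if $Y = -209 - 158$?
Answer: $-381$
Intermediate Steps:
$Y = -367$
$Y - C{\left(-3,7 \right)} = -367 - \left(11 - -3\right) = -367 - \left(11 + 3\right) = -367 - 14 = -381$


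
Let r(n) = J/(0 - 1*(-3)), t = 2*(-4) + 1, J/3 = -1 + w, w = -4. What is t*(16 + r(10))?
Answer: -77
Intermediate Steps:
J = -15 (J = 3*(-1 - 4) = 3*(-5) = -15)
t = -7 (t = -8 + 1 = -7)
r(n) = -5 (r(n) = -15/(0 - 1*(-3)) = -15/(0 + 3) = -15/3 = -15*⅓ = -5)
t*(16 + r(10)) = -7*(16 - 5) = -7*11 = -77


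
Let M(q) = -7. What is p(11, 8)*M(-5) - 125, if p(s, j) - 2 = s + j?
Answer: -272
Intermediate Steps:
p(s, j) = 2 + j + s (p(s, j) = 2 + (s + j) = 2 + (j + s) = 2 + j + s)
p(11, 8)*M(-5) - 125 = (2 + 8 + 11)*(-7) - 125 = 21*(-7) - 125 = -147 - 125 = -272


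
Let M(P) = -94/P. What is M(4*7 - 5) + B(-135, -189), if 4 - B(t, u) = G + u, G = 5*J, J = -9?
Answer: 5380/23 ≈ 233.91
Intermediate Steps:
G = -45 (G = 5*(-9) = -45)
B(t, u) = 49 - u (B(t, u) = 4 - (-45 + u) = 4 + (45 - u) = 49 - u)
M(4*7 - 5) + B(-135, -189) = -94/(4*7 - 5) + (49 - 1*(-189)) = -94/(28 - 5) + (49 + 189) = -94/23 + 238 = 5380/23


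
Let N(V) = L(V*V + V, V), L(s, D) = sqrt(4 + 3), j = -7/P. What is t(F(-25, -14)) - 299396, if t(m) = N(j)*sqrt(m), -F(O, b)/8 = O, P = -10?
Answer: -299396 + 10*sqrt(14) ≈ -2.9936e+5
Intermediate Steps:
F(O, b) = -8*O
j = 7/10 (j = -7/(-10) = -7*(-1/10) = 7/10 ≈ 0.70000)
L(s, D) = sqrt(7)
N(V) = sqrt(7)
t(m) = sqrt(7)*sqrt(m)
t(F(-25, -14)) - 299396 = sqrt(7)*sqrt(-8*(-25)) - 299396 = sqrt(7)*sqrt(200) - 299396 = sqrt(7)*(10*sqrt(2)) - 299396 = 10*sqrt(14) - 299396 = -299396 + 10*sqrt(14)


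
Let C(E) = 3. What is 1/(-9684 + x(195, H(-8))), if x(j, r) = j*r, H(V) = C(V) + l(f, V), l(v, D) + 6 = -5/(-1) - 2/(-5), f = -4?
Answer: -1/9216 ≈ -0.00010851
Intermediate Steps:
l(v, D) = -3/5 (l(v, D) = -6 + (-5/(-1) - 2/(-5)) = -6 + (-5*(-1) - 2*(-1/5)) = -6 + (5 + 2/5) = -6 + 27/5 = -3/5)
H(V) = 12/5 (H(V) = 3 - 3/5 = 12/5)
1/(-9684 + x(195, H(-8))) = 1/(-9684 + 195*(12/5)) = 1/(-9684 + 468) = 1/(-9216) = -1/9216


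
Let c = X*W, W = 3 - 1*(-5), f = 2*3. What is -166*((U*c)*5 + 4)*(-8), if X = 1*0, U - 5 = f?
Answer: 5312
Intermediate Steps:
f = 6
U = 11 (U = 5 + 6 = 11)
X = 0
W = 8 (W = 3 + 5 = 8)
c = 0 (c = 0*8 = 0)
-166*((U*c)*5 + 4)*(-8) = -166*((11*0)*5 + 4)*(-8) = -166*(0*5 + 4)*(-8) = -166*(0 + 4)*(-8) = -664*(-8) = -166*(-32) = 5312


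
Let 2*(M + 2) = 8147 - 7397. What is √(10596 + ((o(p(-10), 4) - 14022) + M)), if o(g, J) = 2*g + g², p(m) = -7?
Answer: I*√3018 ≈ 54.936*I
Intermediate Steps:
o(g, J) = g² + 2*g
M = 373 (M = -2 + (8147 - 7397)/2 = -2 + (½)*750 = -2 + 375 = 373)
√(10596 + ((o(p(-10), 4) - 14022) + M)) = √(10596 + ((-7*(2 - 7) - 14022) + 373)) = √(10596 + ((-7*(-5) - 14022) + 373)) = √(10596 + ((35 - 14022) + 373)) = √(10596 + (-13987 + 373)) = √(10596 - 13614) = √(-3018) = I*√3018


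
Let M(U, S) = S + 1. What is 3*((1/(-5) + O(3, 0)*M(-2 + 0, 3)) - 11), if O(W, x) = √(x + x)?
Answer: -168/5 ≈ -33.600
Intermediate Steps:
O(W, x) = √2*√x (O(W, x) = √(2*x) = √2*√x)
M(U, S) = 1 + S
3*((1/(-5) + O(3, 0)*M(-2 + 0, 3)) - 11) = 3*((1/(-5) + (√2*√0)*(1 + 3)) - 11) = 3*((-⅕ + (√2*0)*4) - 11) = 3*((-⅕ + 0*4) - 11) = 3*((-⅕ + 0) - 11) = 3*(-⅕ - 11) = 3*(-56/5) = -168/5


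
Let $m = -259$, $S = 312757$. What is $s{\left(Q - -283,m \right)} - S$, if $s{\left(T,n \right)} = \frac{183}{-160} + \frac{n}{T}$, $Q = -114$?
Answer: $- \frac{8457021647}{27040} \approx -3.1276 \cdot 10^{5}$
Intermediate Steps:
$s{\left(T,n \right)} = - \frac{183}{160} + \frac{n}{T}$ ($s{\left(T,n \right)} = 183 \left(- \frac{1}{160}\right) + \frac{n}{T} = - \frac{183}{160} + \frac{n}{T}$)
$s{\left(Q - -283,m \right)} - S = \left(- \frac{183}{160} - \frac{259}{-114 - -283}\right) - 312757 = \left(- \frac{183}{160} - \frac{259}{-114 + 283}\right) - 312757 = \left(- \frac{183}{160} - \frac{259}{169}\right) - 312757 = - \frac{72367}{27040} - 312757 = - \frac{8457021647}{27040}$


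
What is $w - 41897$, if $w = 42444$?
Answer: $547$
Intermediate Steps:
$w - 41897 = 42444 - 41897 = 547$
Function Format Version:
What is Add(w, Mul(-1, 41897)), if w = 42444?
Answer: 547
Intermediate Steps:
Add(w, Mul(-1, 41897)) = Add(42444, Mul(-1, 41897)) = Add(42444, -41897) = 547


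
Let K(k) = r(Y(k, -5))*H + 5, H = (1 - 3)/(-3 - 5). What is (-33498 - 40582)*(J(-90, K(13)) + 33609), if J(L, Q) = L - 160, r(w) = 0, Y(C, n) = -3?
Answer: -2471234720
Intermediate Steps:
H = 1/4 (H = -2/(-8) = -2*(-1/8) = 1/4 ≈ 0.25000)
K(k) = 5 (K(k) = 0*(1/4) + 5 = 0 + 5 = 5)
J(L, Q) = -160 + L
(-33498 - 40582)*(J(-90, K(13)) + 33609) = (-33498 - 40582)*((-160 - 90) + 33609) = -74080*(-250 + 33609) = -74080*33359 = -2471234720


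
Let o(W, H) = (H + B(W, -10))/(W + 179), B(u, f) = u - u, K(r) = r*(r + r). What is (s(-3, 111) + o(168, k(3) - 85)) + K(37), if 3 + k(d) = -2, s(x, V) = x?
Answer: 948955/347 ≈ 2734.7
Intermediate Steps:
K(r) = 2*r**2 (K(r) = r*(2*r) = 2*r**2)
B(u, f) = 0
k(d) = -5 (k(d) = -3 - 2 = -5)
o(W, H) = H/(179 + W) (o(W, H) = (H + 0)/(W + 179) = H/(179 + W))
(s(-3, 111) + o(168, k(3) - 85)) + K(37) = (-3 + (-5 - 85)/(179 + 168)) + 2*37**2 = (-3 - 90/347) + 2*1369 = (-3 - 90*1/347) + 2738 = (-3 - 90/347) + 2738 = -1131/347 + 2738 = 948955/347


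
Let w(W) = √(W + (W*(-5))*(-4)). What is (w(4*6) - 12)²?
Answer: 648 - 144*√14 ≈ 109.20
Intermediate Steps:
w(W) = √21*√W (w(W) = √(W - 5*W*(-4)) = √(W + 20*W) = √(21*W) = √21*√W)
(w(4*6) - 12)² = (√21*√(4*6) - 12)² = (√21*√24 - 12)² = (√21*(2*√6) - 12)² = (6*√14 - 12)² = (-12 + 6*√14)²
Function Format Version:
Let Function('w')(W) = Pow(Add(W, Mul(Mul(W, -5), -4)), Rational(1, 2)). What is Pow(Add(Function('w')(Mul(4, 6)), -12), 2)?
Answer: Add(648, Mul(-144, Pow(14, Rational(1, 2)))) ≈ 109.20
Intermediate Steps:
Function('w')(W) = Mul(Pow(21, Rational(1, 2)), Pow(W, Rational(1, 2))) (Function('w')(W) = Pow(Add(W, Mul(Mul(-5, W), -4)), Rational(1, 2)) = Pow(Add(W, Mul(20, W)), Rational(1, 2)) = Pow(Mul(21, W), Rational(1, 2)) = Mul(Pow(21, Rational(1, 2)), Pow(W, Rational(1, 2))))
Pow(Add(Function('w')(Mul(4, 6)), -12), 2) = Pow(Add(Mul(Pow(21, Rational(1, 2)), Pow(Mul(4, 6), Rational(1, 2))), -12), 2) = Pow(Add(Mul(Pow(21, Rational(1, 2)), Pow(24, Rational(1, 2))), -12), 2) = Pow(Add(Mul(Pow(21, Rational(1, 2)), Mul(2, Pow(6, Rational(1, 2)))), -12), 2) = Pow(Add(Mul(6, Pow(14, Rational(1, 2))), -12), 2) = Pow(Add(-12, Mul(6, Pow(14, Rational(1, 2)))), 2)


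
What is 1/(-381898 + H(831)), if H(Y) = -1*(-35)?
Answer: -1/381863 ≈ -2.6187e-6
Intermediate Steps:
H(Y) = 35
1/(-381898 + H(831)) = 1/(-381898 + 35) = 1/(-381863) = -1/381863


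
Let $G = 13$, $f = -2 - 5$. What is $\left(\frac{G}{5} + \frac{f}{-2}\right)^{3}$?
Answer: $\frac{226981}{1000} \approx 226.98$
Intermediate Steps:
$f = -7$
$\left(\frac{G}{5} + \frac{f}{-2}\right)^{3} = \left(\frac{13}{5} - \frac{7}{-2}\right)^{3} = \left(13 \cdot \frac{1}{5} - - \frac{7}{2}\right)^{3} = \left(\frac{13}{5} + \frac{7}{2}\right)^{3} = \left(\frac{61}{10}\right)^{3} = \frac{226981}{1000}$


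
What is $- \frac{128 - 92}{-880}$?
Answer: $\frac{9}{220} \approx 0.040909$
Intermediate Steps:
$- \frac{128 - 92}{-880} = - \frac{\left(-1\right) \left(128 - 92\right)}{880} = - \frac{\left(-1\right) 36}{880} = \left(-1\right) \left(- \frac{9}{220}\right) = \frac{9}{220}$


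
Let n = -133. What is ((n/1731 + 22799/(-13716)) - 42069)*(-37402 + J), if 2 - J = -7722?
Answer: 4940695238569673/3957066 ≈ 1.2486e+9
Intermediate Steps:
J = 7724 (J = 2 - 1*(-7722) = 2 + 7722 = 7724)
((n/1731 + 22799/(-13716)) - 42069)*(-37402 + J) = ((-133/1731 + 22799/(-13716)) - 42069)*(-37402 + 7724) = ((-133*1/1731 + 22799*(-1/13716)) - 42069)*(-29678) = ((-133/1731 - 22799/13716) - 42069)*(-29678) = (-13763099/7914132 - 42069)*(-29678) = -332953382207/7914132*(-29678) = 4940695238569673/3957066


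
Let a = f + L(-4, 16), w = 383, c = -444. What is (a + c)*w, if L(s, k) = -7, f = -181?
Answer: -242056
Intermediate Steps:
a = -188 (a = -181 - 7 = -188)
(a + c)*w = (-188 - 444)*383 = -632*383 = -242056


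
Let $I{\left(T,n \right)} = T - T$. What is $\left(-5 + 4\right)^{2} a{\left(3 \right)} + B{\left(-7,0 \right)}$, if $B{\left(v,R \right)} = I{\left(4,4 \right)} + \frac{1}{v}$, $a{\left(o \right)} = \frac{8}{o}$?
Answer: $\frac{53}{21} \approx 2.5238$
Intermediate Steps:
$I{\left(T,n \right)} = 0$
$B{\left(v,R \right)} = \frac{1}{v}$ ($B{\left(v,R \right)} = 0 + \frac{1}{v} = \frac{1}{v}$)
$\left(-5 + 4\right)^{2} a{\left(3 \right)} + B{\left(-7,0 \right)} = \left(-5 + 4\right)^{2} \cdot \frac{8}{3} + \frac{1}{-7} = \left(-1\right)^{2} \cdot 8 \cdot \frac{1}{3} - \frac{1}{7} = 1 \cdot \frac{8}{3} - \frac{1}{7} = \frac{8}{3} - \frac{1}{7} = \frac{53}{21}$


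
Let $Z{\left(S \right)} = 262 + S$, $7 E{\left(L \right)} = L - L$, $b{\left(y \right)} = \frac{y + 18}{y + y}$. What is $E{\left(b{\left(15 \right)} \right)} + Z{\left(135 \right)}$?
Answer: $397$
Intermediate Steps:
$b{\left(y \right)} = \frac{18 + y}{2 y}$
$E{\left(L \right)} = 0$ ($E{\left(L \right)} = \frac{L - L}{7} = \frac{1}{7} \cdot 0 = 0$)
$E{\left(b{\left(15 \right)} \right)} + Z{\left(135 \right)} = 0 + \left(262 + 135\right) = 0 + 397 = 397$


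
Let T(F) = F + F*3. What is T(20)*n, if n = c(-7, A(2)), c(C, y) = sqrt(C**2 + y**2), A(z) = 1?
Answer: 400*sqrt(2) ≈ 565.69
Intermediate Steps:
T(F) = 4*F (T(F) = F + 3*F = 4*F)
n = 5*sqrt(2) (n = sqrt((-7)**2 + 1**2) = sqrt(49 + 1) = sqrt(50) = 5*sqrt(2) ≈ 7.0711)
T(20)*n = (4*20)*(5*sqrt(2)) = 80*(5*sqrt(2)) = 400*sqrt(2)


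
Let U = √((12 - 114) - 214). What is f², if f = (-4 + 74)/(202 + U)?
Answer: 1225/(101 + I*√79)² ≈ 0.11733 - 0.020812*I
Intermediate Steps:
U = 2*I*√79 (U = √(-102 - 214) = √(-316) = 2*I*√79 ≈ 17.776*I)
f = 70/(202 + 2*I*√79) (f = (-4 + 74)/(202 + 2*I*√79) = 70/(202 + 2*I*√79) ≈ 0.34387 - 0.030261*I)
f² = (707/2056 - 7*I*√79/2056)²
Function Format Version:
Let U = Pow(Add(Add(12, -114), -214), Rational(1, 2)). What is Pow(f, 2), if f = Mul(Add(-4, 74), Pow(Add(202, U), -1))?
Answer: Mul(1225, Pow(Add(101, Mul(I, Pow(79, Rational(1, 2)))), -2)) ≈ Add(0.11733, Mul(-0.020812, I))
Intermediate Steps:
U = Mul(2, I, Pow(79, Rational(1, 2))) (U = Pow(Add(-102, -214), Rational(1, 2)) = Pow(-316, Rational(1, 2)) = Mul(2, I, Pow(79, Rational(1, 2))) ≈ Mul(17.776, I))
f = Mul(70, Pow(Add(202, Mul(2, I, Pow(79, Rational(1, 2)))), -1)) (f = Mul(Add(-4, 74), Pow(Add(202, Mul(2, I, Pow(79, Rational(1, 2)))), -1)) = Mul(70, Pow(Add(202, Mul(2, I, Pow(79, Rational(1, 2)))), -1)) ≈ Add(0.34387, Mul(-0.030261, I)))
Pow(f, 2) = Pow(Add(Rational(707, 2056), Mul(Rational(-7, 2056), I, Pow(79, Rational(1, 2)))), 2)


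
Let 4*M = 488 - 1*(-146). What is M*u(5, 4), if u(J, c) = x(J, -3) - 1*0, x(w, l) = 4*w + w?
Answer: 7925/2 ≈ 3962.5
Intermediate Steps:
x(w, l) = 5*w
M = 317/2 (M = (488 - 1*(-146))/4 = (488 + 146)/4 = (1/4)*634 = 317/2 ≈ 158.50)
u(J, c) = 5*J (u(J, c) = 5*J - 1*0 = 5*J + 0 = 5*J)
M*u(5, 4) = 317*(5*5)/2 = (317/2)*25 = 7925/2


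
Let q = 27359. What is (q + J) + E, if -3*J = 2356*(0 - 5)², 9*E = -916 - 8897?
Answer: 19906/3 ≈ 6635.3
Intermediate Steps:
E = -3271/3 (E = (-916 - 8897)/9 = (⅑)*(-9813) = -3271/3 ≈ -1090.3)
J = -58900/3 (J = -2356*(0 - 5)²/3 = -2356*(-5)²/3 = -2356*25/3 = -⅓*58900 = -58900/3 ≈ -19633.)
(q + J) + E = (27359 - 58900/3) - 3271/3 = 23177/3 - 3271/3 = 19906/3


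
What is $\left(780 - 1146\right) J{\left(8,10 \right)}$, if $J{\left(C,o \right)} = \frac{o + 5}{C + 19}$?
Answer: $- \frac{610}{3} \approx -203.33$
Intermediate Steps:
$J{\left(C,o \right)} = \frac{5 + o}{19 + C}$
$\left(780 - 1146\right) J{\left(8,10 \right)} = \left(780 - 1146\right) \frac{5 + 10}{19 + 8} = - 366 \cdot \frac{1}{27} \cdot 15 = \left(-366\right) \frac{5}{9} = - \frac{610}{3}$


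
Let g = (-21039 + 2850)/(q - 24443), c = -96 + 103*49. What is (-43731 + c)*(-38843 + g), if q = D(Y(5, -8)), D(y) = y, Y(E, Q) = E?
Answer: 6135170800850/4073 ≈ 1.5063e+9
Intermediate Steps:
c = 4951 (c = -96 + 5047 = 4951)
q = 5
g = 6063/8146 (g = (-21039 + 2850)/(5 - 24443) = -18189/(-24438) = -18189*(-1/24438) = 6063/8146 ≈ 0.74429)
(-43731 + c)*(-38843 + g) = (-43731 + 4951)*(-38843 + 6063/8146) = -38780*(-316409015/8146) = 6135170800850/4073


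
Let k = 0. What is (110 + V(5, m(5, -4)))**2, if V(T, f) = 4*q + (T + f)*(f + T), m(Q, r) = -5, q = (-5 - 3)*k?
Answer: 12100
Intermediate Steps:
q = 0 (q = (-5 - 3)*0 = -8*0 = 0)
V(T, f) = (T + f)**2 (V(T, f) = 4*0 + (T + f)*(f + T) = 0 + (T + f)*(T + f) = 0 + (T + f)**2 = (T + f)**2)
(110 + V(5, m(5, -4)))**2 = (110 + (5 - 5)**2)**2 = (110 + 0**2)**2 = (110 + 0)**2 = 110**2 = 12100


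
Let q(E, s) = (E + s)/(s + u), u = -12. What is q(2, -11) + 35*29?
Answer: 23354/23 ≈ 1015.4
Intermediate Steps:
q(E, s) = (E + s)/(-12 + s) (q(E, s) = (E + s)/(s - 12) = (E + s)/(-12 + s))
q(2, -11) + 35*29 = (2 - 11)/(-12 - 11) + 35*29 = -9/(-23) + 1015 = -1/23*(-9) + 1015 = 9/23 + 1015 = 23354/23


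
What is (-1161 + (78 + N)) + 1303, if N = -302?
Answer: -82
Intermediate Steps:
(-1161 + (78 + N)) + 1303 = (-1161 + (78 - 302)) + 1303 = (-1161 - 224) + 1303 = -1385 + 1303 = -82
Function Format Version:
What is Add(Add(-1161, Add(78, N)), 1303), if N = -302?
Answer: -82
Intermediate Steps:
Add(Add(-1161, Add(78, N)), 1303) = Add(Add(-1161, Add(78, -302)), 1303) = Add(Add(-1161, -224), 1303) = Add(-1385, 1303) = -82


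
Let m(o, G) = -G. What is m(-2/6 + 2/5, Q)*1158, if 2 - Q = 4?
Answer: 2316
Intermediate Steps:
Q = -2 (Q = 2 - 1*4 = 2 - 4 = -2)
m(-2/6 + 2/5, Q)*1158 = -1*(-2)*1158 = 2*1158 = 2316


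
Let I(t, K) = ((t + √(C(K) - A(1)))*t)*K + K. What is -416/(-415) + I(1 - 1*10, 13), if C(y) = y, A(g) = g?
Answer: 442806/415 - 234*√3 ≈ 661.70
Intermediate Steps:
I(t, K) = K + K*t*(t + √(-1 + K)) (I(t, K) = ((t + √(K - 1*1))*t)*K + K = ((t + √(K - 1))*t)*K + K = ((t + √(-1 + K))*t)*K + K = (t*(t + √(-1 + K)))*K + K = K*t*(t + √(-1 + K)) + K = K + K*t*(t + √(-1 + K)))
-416/(-415) + I(1 - 1*10, 13) = -416/(-415) + 13*(1 + (1 - 1*10)² + (1 - 1*10)*√(-1 + 13)) = -416*(-1/415) + 13*(1 + (1 - 10)² + (1 - 10)*√12) = 416/415 + 13*(1 + (-9)² - 18*√3) = 416/415 + 13*(1 + 81 - 18*√3) = 416/415 + 13*(82 - 18*√3) = 416/415 + (1066 - 234*√3) = 442806/415 - 234*√3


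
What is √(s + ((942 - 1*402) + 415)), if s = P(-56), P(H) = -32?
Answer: √923 ≈ 30.381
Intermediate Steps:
s = -32
√(s + ((942 - 1*402) + 415)) = √(-32 + ((942 - 1*402) + 415)) = √(-32 + ((942 - 402) + 415)) = √(-32 + (540 + 415)) = √(-32 + 955) = √923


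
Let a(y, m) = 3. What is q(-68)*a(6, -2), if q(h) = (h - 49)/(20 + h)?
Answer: 117/16 ≈ 7.3125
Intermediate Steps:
q(h) = (-49 + h)/(20 + h)
q(-68)*a(6, -2) = ((-49 - 68)/(20 - 68))*3 = (-117/(-48))*3 = -1/48*(-117)*3 = (39/16)*3 = 117/16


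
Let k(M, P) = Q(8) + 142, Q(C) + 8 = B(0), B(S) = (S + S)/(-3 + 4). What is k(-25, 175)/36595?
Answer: 134/36595 ≈ 0.0036617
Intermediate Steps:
B(S) = 2*S (B(S) = (2*S)/1 = (2*S)*1 = 2*S)
Q(C) = -8 (Q(C) = -8 + 2*0 = -8 + 0 = -8)
k(M, P) = 134 (k(M, P) = -8 + 142 = 134)
k(-25, 175)/36595 = 134/36595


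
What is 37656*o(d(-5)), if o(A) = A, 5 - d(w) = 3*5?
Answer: -376560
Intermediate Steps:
d(w) = -10 (d(w) = 5 - 3*5 = 5 - 1*15 = 5 - 15 = -10)
37656*o(d(-5)) = 37656*(-10) = -376560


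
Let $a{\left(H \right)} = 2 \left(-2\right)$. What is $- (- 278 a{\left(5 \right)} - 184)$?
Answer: $-928$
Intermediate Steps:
$a{\left(H \right)} = -4$
$- (- 278 a{\left(5 \right)} - 184) = - (\left(-278\right) \left(-4\right) - 184) = - (1112 - 184) = \left(-1\right) 928 = -928$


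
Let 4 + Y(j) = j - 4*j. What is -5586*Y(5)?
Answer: 106134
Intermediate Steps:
Y(j) = -4 - 3*j (Y(j) = -4 + (j - 4*j) = -4 - 3*j)
-5586*Y(5) = -5586*(-4 - 3*5) = -5586*(-4 - 15) = -5586*(-19) = 106134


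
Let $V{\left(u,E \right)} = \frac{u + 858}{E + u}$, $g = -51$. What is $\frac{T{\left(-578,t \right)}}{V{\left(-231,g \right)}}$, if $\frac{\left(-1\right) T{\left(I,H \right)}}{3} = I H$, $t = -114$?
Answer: $\frac{977976}{11} \approx 88907.0$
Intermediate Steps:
$V{\left(u,E \right)} = \frac{858 + u}{E + u}$
$T{\left(I,H \right)} = - 3 H I$ ($T{\left(I,H \right)} = - 3 I H = - 3 H I$)
$\frac{T{\left(-578,t \right)}}{V{\left(-231,g \right)}} = \frac{\left(-3\right) \left(-114\right) \left(-578\right)}{\frac{1}{-51 - 231} \left(858 - 231\right)} = - \frac{197676}{\frac{1}{-282} \cdot 627} = - \frac{197676}{\left(- \frac{1}{282}\right) 627} = - \frac{197676}{- \frac{209}{94}} = \left(-197676\right) \left(- \frac{94}{209}\right) = \frac{977976}{11}$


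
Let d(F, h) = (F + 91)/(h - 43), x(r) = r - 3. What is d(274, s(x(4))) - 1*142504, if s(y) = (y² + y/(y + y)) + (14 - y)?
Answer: -8123458/57 ≈ -1.4252e+5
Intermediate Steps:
x(r) = -3 + r
s(y) = 29/2 + y² - y (s(y) = (y² + y/((2*y))) + (14 - y) = (y² + (1/(2*y))*y) + (14 - y) = (y² + ½) + (14 - y) = (½ + y²) + (14 - y) = 29/2 + y² - y)
d(F, h) = (91 + F)/(-43 + h)
d(274, s(x(4))) - 1*142504 = (91 + 274)/(-43 + (29/2 + (-3 + 4)² - (-3 + 4))) - 1*142504 = 365/(-43 + (29/2 + 1² - 1*1)) - 142504 = 365/(-43 + (29/2 + 1 - 1)) - 142504 = 365/(-43 + 29/2) - 142504 = 365/(-57/2) - 142504 = -2/57*365 - 142504 = -730/57 - 142504 = -8123458/57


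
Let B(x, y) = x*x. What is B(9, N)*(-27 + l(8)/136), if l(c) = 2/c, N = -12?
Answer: -1189647/544 ≈ -2186.9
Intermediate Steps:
B(x, y) = x²
B(9, N)*(-27 + l(8)/136) = 9²*(-27 + (2/8)/136) = 81*(-27 + (2*(⅛))*(1/136)) = 81*(-27 + (¼)*(1/136)) = 81*(-27 + 1/544) = 81*(-14687/544) = -1189647/544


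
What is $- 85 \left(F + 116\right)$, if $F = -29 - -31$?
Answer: $-10030$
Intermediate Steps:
$F = 2$ ($F = -29 + 31 = 2$)
$- 85 \left(F + 116\right) = - 85 \left(2 + 116\right) = \left(-85\right) 118 = -10030$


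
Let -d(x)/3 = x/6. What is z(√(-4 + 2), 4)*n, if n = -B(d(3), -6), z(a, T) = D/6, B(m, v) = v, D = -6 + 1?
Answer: -5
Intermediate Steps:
d(x) = -x/2 (d(x) = -3*x/6 = -x/2)
D = -5
z(a, T) = -⅚ (z(a, T) = -5/6 = -5*⅙ = -⅚)
n = 6 (n = -1*(-6) = 6)
z(√(-4 + 2), 4)*n = -⅚*6 = -5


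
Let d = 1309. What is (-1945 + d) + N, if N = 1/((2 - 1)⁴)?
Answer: -635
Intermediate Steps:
N = 1 (N = 1/(1⁴) = 1/1 = 1)
(-1945 + d) + N = (-1945 + 1309) + 1 = -636 + 1 = -635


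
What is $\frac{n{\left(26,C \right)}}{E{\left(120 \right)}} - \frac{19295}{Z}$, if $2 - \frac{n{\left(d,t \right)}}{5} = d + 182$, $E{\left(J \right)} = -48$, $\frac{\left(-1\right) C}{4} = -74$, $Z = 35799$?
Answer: $\frac{1997045}{95464} \approx 20.919$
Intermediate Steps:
$C = 296$ ($C = \left(-4\right) \left(-74\right) = 296$)
$n{\left(d,t \right)} = -900 - 5 d$ ($n{\left(d,t \right)} = 10 - 5 \left(d + 182\right) = 10 - 5 \left(182 + d\right) = 10 - \left(910 + 5 d\right) = -900 - 5 d$)
$\frac{n{\left(26,C \right)}}{E{\left(120 \right)}} - \frac{19295}{Z} = \frac{-900 - 130}{-48} - \frac{19295}{35799} = \left(-900 - 130\right) \left(- \frac{1}{48}\right) - \frac{19295}{35799} = \left(-1030\right) \left(- \frac{1}{48}\right) - \frac{19295}{35799} = \frac{515}{24} - \frac{19295}{35799} = \frac{1997045}{95464}$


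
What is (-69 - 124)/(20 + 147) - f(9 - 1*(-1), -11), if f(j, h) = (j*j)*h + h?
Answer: 185344/167 ≈ 1109.8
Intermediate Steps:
f(j, h) = h + h*j**2 (f(j, h) = j**2*h + h = h*j**2 + h = h + h*j**2)
(-69 - 124)/(20 + 147) - f(9 - 1*(-1), -11) = (-69 - 124)/(20 + 147) - (-11)*(1 + (9 - 1*(-1))**2) = -193/167 - (-11)*(1 + (9 + 1)**2) = -193*1/167 - (-11)*(1 + 10**2) = -193/167 - (-11)*(1 + 100) = -193/167 - (-11)*101 = -193/167 - 1*(-1111) = -193/167 + 1111 = 185344/167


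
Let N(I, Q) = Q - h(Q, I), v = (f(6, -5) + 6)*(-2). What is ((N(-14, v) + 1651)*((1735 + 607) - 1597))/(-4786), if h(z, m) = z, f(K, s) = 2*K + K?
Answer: -1229995/4786 ≈ -257.00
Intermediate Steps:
f(K, s) = 3*K
v = -48 (v = (3*6 + 6)*(-2) = (18 + 6)*(-2) = 24*(-2) = -48)
N(I, Q) = 0 (N(I, Q) = Q - Q = 0)
((N(-14, v) + 1651)*((1735 + 607) - 1597))/(-4786) = ((0 + 1651)*((1735 + 607) - 1597))/(-4786) = (1651*(2342 - 1597))*(-1/4786) = (1651*745)*(-1/4786) = 1229995*(-1/4786) = -1229995/4786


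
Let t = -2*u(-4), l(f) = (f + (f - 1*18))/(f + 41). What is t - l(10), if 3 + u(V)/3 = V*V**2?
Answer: 20500/51 ≈ 401.96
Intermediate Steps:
l(f) = (-18 + 2*f)/(41 + f) (l(f) = (f + (f - 18))/(41 + f) = (f + (-18 + f))/(41 + f) = (-18 + 2*f)/(41 + f))
u(V) = -9 + 3*V**3 (u(V) = -9 + 3*(V*V**2) = -9 + 3*V**3)
t = 402 (t = -2*(-9 + 3*(-4)**3) = -2*(-9 + 3*(-64)) = -2*(-9 - 192) = -2*(-201) = 402)
t - l(10) = 402 - 2*(-9 + 10)/(41 + 10) = 402 - 2/51 = 20500/51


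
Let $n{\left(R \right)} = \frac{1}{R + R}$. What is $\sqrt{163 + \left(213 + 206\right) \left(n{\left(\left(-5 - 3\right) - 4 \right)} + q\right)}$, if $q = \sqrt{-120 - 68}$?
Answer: $\frac{\sqrt{20958 + 120672 i \sqrt{47}}}{12} \approx 54.279 + 52.921 i$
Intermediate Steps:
$n{\left(R \right)} = \frac{1}{2 R}$
$q = 2 i \sqrt{47}$ ($q = \sqrt{-188} = 2 i \sqrt{47} \approx 13.711 i$)
$\sqrt{163 + \left(213 + 206\right) \left(n{\left(\left(-5 - 3\right) - 4 \right)} + q\right)} = \sqrt{163 + \left(213 + 206\right) \left(\frac{1}{2 \left(\left(-5 - 3\right) - 4\right)} + 2 i \sqrt{47}\right)} = \sqrt{163 + 419 \left(\frac{1}{2 \left(-8 - 4\right)} + 2 i \sqrt{47}\right)} = \sqrt{163 + 419 \left(\frac{1}{2 \left(-12\right)} + 2 i \sqrt{47}\right)} = \sqrt{163 + 419 \left(\frac{1}{2} \left(- \frac{1}{12}\right) + 2 i \sqrt{47}\right)} = \sqrt{163 + 419 \left(- \frac{1}{24} + 2 i \sqrt{47}\right)} = \sqrt{163 - \left(\frac{419}{24} - 838 i \sqrt{47}\right)} = \sqrt{\frac{3493}{24} + 838 i \sqrt{47}}$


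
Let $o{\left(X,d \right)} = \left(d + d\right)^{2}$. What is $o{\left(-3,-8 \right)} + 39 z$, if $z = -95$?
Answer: $-3449$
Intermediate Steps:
$o{\left(X,d \right)} = 4 d^{2}$ ($o{\left(X,d \right)} = \left(2 d\right)^{2} = 4 d^{2}$)
$o{\left(-3,-8 \right)} + 39 z = 4 \left(-8\right)^{2} + 39 \left(-95\right) = 4 \cdot 64 - 3705 = 256 - 3705 = -3449$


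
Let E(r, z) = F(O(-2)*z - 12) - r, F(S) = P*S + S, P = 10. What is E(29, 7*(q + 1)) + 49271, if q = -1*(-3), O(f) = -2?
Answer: 48494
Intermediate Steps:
F(S) = 11*S (F(S) = 10*S + S = 11*S)
q = 3
E(r, z) = -132 - r - 22*z (E(r, z) = 11*(-2*z - 12) - r = 11*(-12 - 2*z) - r = (-132 - 22*z) - r = -132 - r - 22*z)
E(29, 7*(q + 1)) + 49271 = (-132 - 1*29 - 154*(3 + 1)) + 49271 = (-132 - 29 - 154*4) + 49271 = (-132 - 29 - 22*28) + 49271 = (-132 - 29 - 616) + 49271 = -777 + 49271 = 48494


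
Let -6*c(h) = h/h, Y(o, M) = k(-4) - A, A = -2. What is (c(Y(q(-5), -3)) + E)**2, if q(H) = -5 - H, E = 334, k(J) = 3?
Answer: 4012009/36 ≈ 1.1144e+5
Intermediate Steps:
Y(o, M) = 5 (Y(o, M) = 3 - 1*(-2) = 3 + 2 = 5)
c(h) = -1/6 (c(h) = -h/(6*h) = -1/6*1 = -1/6)
(c(Y(q(-5), -3)) + E)**2 = (-1/6 + 334)**2 = (2003/6)**2 = 4012009/36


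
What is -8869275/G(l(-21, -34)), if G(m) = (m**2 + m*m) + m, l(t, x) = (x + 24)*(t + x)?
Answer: -118257/8074 ≈ -14.647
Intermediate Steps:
l(t, x) = (24 + x)*(t + x)
G(m) = m + 2*m**2 (G(m) = (m**2 + m**2) + m = 2*m**2 + m = m + 2*m**2)
-8869275/G(l(-21, -34)) = -8869275*1/((1 + 2*((-34)**2 + 24*(-21) + 24*(-34) - 21*(-34)))*((-34)**2 + 24*(-21) + 24*(-34) - 21*(-34))) = -8869275*1/((1 + 2*(1156 - 504 - 816 + 714))*(1156 - 504 - 816 + 714)) = -8869275*1/(550*(1 + 2*550)) = -8869275*1/(550*(1 + 1100)) = -8869275/(550*1101) = -8869275/605550 = -8869275*1/605550 = -118257/8074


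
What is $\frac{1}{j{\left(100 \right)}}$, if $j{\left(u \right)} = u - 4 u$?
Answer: $- \frac{1}{300} \approx -0.0033333$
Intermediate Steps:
$j{\left(u \right)} = - 3 u$
$\frac{1}{j{\left(100 \right)}} = \frac{1}{\left(-3\right) 100} = \frac{1}{-300} = - \frac{1}{300}$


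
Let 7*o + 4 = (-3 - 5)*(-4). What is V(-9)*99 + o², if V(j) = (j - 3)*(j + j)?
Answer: 21400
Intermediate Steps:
o = 4 (o = -4/7 + ((-3 - 5)*(-4))/7 = -4/7 + (-8*(-4))/7 = -4/7 + (⅐)*32 = -4/7 + 32/7 = 4)
V(j) = 2*j*(-3 + j) (V(j) = (-3 + j)*(2*j) = 2*j*(-3 + j))
V(-9)*99 + o² = (2*(-9)*(-3 - 9))*99 + 4² = (2*(-9)*(-12))*99 + 16 = 216*99 + 16 = 21384 + 16 = 21400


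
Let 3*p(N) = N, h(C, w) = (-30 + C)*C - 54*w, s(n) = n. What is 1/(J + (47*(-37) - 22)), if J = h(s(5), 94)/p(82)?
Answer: -82/160005 ≈ -0.00051248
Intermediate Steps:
h(C, w) = -54*w + C*(-30 + C) (h(C, w) = C*(-30 + C) - 54*w = -54*w + C*(-30 + C))
p(N) = N/3
J = -15603/82 (J = (5² - 54*94 - 30*5)/(((⅓)*82)) = (25 - 5076 - 150)/(82/3) = -5201*3/82 = -15603/82 ≈ -190.28)
1/(J + (47*(-37) - 22)) = 1/(-15603/82 + (47*(-37) - 22)) = 1/(-15603/82 + (-1739 - 22)) = 1/(-15603/82 - 1761) = 1/(-160005/82) = -82/160005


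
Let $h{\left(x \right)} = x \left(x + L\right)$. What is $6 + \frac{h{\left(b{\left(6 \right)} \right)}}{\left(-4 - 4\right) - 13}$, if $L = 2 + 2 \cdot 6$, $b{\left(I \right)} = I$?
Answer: $\frac{2}{7} \approx 0.28571$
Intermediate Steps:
$L = 14$ ($L = 2 + 12 = 14$)
$h{\left(x \right)} = x \left(14 + x\right)$ ($h{\left(x \right)} = x \left(x + 14\right) = x \left(14 + x\right)$)
$6 + \frac{h{\left(b{\left(6 \right)} \right)}}{\left(-4 - 4\right) - 13} = 6 + \frac{6 \left(14 + 6\right)}{\left(-4 - 4\right) - 13} = 6 + \frac{6 \cdot 20}{\left(-4 - 4\right) - 13} = 6 + \frac{120}{-8 - 13} = 6 + \frac{120}{-21} = 6 + 120 \left(- \frac{1}{21}\right) = 6 - \frac{40}{7} = \frac{2}{7}$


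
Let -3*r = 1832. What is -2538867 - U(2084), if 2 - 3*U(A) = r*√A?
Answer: -7616603/3 - 3664*√521/9 ≈ -2.5482e+6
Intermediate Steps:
r = -1832/3 (r = -⅓*1832 = -1832/3 ≈ -610.67)
U(A) = ⅔ + 1832*√A/9 (U(A) = ⅔ - (-1832)*√A/9 = ⅔ + 1832*√A/9)
-2538867 - U(2084) = -2538867 - (⅔ + 1832*√2084/9) = -2538867 - (⅔ + 1832*(2*√521)/9) = -2538867 - (⅔ + 3664*√521/9) = -2538867 + (-⅔ - 3664*√521/9) = -7616603/3 - 3664*√521/9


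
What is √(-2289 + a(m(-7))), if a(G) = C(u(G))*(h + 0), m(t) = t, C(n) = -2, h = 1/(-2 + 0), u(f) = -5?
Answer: 4*I*√143 ≈ 47.833*I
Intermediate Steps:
h = -½ (h = 1/(-2) = -½ ≈ -0.50000)
a(G) = 1 (a(G) = -2*(-½ + 0) = -2*(-½) = 1)
√(-2289 + a(m(-7))) = √(-2289 + 1) = √(-2288) = 4*I*√143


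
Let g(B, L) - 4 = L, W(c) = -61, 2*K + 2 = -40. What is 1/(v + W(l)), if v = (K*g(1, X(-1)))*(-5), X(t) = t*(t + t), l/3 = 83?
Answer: 1/569 ≈ 0.0017575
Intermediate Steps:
K = -21 (K = -1 + (½)*(-40) = -1 - 20 = -21)
l = 249 (l = 3*83 = 249)
X(t) = 2*t² (X(t) = t*(2*t) = 2*t²)
g(B, L) = 4 + L
v = 630 (v = -21*(4 + 2*(-1)²)*(-5) = -21*(4 + 2*1)*(-5) = -21*(4 + 2)*(-5) = -21*6*(-5) = -126*(-5) = 630)
1/(v + W(l)) = 1/(630 - 61) = 1/569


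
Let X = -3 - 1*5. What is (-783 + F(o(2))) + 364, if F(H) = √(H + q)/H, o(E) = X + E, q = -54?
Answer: -419 - I*√15/3 ≈ -419.0 - 1.291*I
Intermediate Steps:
X = -8 (X = -3 - 5 = -8)
o(E) = -8 + E
F(H) = √(-54 + H)/H (F(H) = √(H - 54)/H = √(-54 + H)/H)
(-783 + F(o(2))) + 364 = (-783 + √(-54 + (-8 + 2))/(-8 + 2)) + 364 = (-783 + √(-54 - 6)/(-6)) + 364 = (-783 - I*√15/3) + 364 = -419 - I*√15/3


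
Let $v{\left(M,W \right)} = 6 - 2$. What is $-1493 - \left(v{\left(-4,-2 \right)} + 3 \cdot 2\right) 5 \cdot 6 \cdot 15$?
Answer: $-5993$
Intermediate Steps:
$v{\left(M,W \right)} = 4$
$-1493 - \left(v{\left(-4,-2 \right)} + 3 \cdot 2\right) 5 \cdot 6 \cdot 15 = -1493 - \left(4 + 3 \cdot 2\right) 5 \cdot 6 \cdot 15 = -1493 - \left(4 + 6\right) 5 \cdot 6 \cdot 15 = -1493 - 10 \cdot 5 \cdot 6 \cdot 15 = -1493 - 50 \cdot 6 \cdot 15 = -1493 - 300 \cdot 15 = -1493 - 4500 = -5993$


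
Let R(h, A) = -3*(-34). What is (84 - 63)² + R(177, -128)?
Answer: 543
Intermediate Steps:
R(h, A) = 102
(84 - 63)² + R(177, -128) = (84 - 63)² + 102 = 21² + 102 = 441 + 102 = 543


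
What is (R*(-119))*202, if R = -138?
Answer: 3317244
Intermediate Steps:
(R*(-119))*202 = -138*(-119)*202 = 16422*202 = 3317244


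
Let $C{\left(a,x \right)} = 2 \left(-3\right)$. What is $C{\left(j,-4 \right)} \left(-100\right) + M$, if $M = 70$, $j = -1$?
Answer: $670$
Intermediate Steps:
$C{\left(a,x \right)} = -6$
$C{\left(j,-4 \right)} \left(-100\right) + M = \left(-6\right) \left(-100\right) + 70 = 600 + 70 = 670$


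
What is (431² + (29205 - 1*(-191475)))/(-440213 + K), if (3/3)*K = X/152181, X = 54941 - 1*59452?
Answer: -8836085403/9570294152 ≈ -0.92328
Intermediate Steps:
X = -4511 (X = 54941 - 59452 = -4511)
K = -4511/152181 ≈ -0.029642
(431² + (29205 - 1*(-191475)))/(-440213 + K) = (431² + (29205 - 1*(-191475)))/(-440213 - 4511/152181) = (185761 + (29205 + 191475))/(-66992059064/152181) = (185761 + 220680)*(-152181/66992059064) = 406441*(-152181/66992059064) = -8836085403/9570294152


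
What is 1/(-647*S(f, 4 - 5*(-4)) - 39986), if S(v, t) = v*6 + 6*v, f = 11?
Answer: -1/125390 ≈ -7.9751e-6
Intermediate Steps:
S(v, t) = 12*v (S(v, t) = 6*v + 6*v = 12*v)
1/(-647*S(f, 4 - 5*(-4)) - 39986) = 1/(-7764*11 - 39986) = 1/(-647*132 - 39986) = 1/(-85404 - 39986) = 1/(-125390) = -1/125390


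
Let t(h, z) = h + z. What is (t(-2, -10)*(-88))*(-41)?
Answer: -43296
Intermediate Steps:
(t(-2, -10)*(-88))*(-41) = ((-2 - 10)*(-88))*(-41) = -12*(-88)*(-41) = 1056*(-41) = -43296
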